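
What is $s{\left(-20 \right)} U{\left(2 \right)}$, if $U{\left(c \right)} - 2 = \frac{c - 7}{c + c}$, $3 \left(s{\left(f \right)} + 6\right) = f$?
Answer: $- \frac{19}{2} \approx -9.5$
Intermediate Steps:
$s{\left(f \right)} = -6 + \frac{f}{3}$
$U{\left(c \right)} = 2 + \frac{-7 + c}{2 c}$ ($U{\left(c \right)} = 2 + \frac{c - 7}{c + c} = 2 + \frac{-7 + c}{2 c}$)
$s{\left(-20 \right)} U{\left(2 \right)} = \left(-6 + \frac{1}{3} \left(-20\right)\right) \frac{-7 + 5 \cdot 2}{2 \cdot 2} = \left(-6 - \frac{20}{3}\right) \frac{1}{2} \cdot \frac{1}{2} \left(-7 + 10\right) = - \frac{38 \cdot \frac{1}{2} \cdot \frac{1}{2} \cdot 3}{3} = \left(- \frac{38}{3}\right) \frac{3}{4} = - \frac{19}{2}$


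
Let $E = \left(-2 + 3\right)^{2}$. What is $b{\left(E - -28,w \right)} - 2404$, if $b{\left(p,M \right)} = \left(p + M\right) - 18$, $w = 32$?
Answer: $-2361$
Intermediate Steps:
$E = 1$ ($E = 1^{2} = 1$)
$b{\left(p,M \right)} = -18 + M + p$ ($b{\left(p,M \right)} = \left(M + p\right) - 18 = -18 + M + p$)
$b{\left(E - -28,w \right)} - 2404 = \left(-18 + 32 + \left(1 - -28\right)\right) - 2404 = \left(-18 + 32 + \left(1 + 28\right)\right) - 2404 = \left(-18 + 32 + 29\right) - 2404 = 43 - 2404 = -2361$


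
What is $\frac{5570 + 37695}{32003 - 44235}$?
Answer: $- \frac{43265}{12232} \approx -3.537$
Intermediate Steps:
$\frac{5570 + 37695}{32003 - 44235} = \frac{43265}{-12232} = 43265 \left(- \frac{1}{12232}\right) = - \frac{43265}{12232}$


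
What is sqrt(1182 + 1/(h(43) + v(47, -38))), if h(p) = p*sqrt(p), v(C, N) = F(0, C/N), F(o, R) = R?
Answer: 2*sqrt(-13879 + 482847*sqrt(43))/sqrt(-47 + 1634*sqrt(43)) ≈ 34.380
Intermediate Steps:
v(C, N) = C/N
h(p) = p**(3/2)
sqrt(1182 + 1/(h(43) + v(47, -38))) = sqrt(1182 + 1/(43**(3/2) + 47/(-38))) = sqrt(1182 + 1/(43*sqrt(43) + 47*(-1/38))) = sqrt(1182 + 1/(43*sqrt(43) - 47/38)) = sqrt(1182 + 1/(-47/38 + 43*sqrt(43)))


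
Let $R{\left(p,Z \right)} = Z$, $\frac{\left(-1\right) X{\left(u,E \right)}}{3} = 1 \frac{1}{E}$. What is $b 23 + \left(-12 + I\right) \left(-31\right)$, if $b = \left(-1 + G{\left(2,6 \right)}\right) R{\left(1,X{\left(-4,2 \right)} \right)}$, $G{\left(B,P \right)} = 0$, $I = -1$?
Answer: $\frac{875}{2} \approx 437.5$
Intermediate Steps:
$X{\left(u,E \right)} = - \frac{3}{E}$ ($X{\left(u,E \right)} = - 3 \cdot 1 \frac{1}{E} = - \frac{3}{E}$)
$b = \frac{3}{2}$ ($b = \left(-1 + 0\right) \left(- \frac{3}{2}\right) = - \frac{-3}{2} = \left(-1\right) \left(- \frac{3}{2}\right) = \frac{3}{2} \approx 1.5$)
$b 23 + \left(-12 + I\right) \left(-31\right) = \frac{3}{2} \cdot 23 + \left(-12 - 1\right) \left(-31\right) = \frac{69}{2} - -403 = \frac{69}{2} + 403 = \frac{875}{2}$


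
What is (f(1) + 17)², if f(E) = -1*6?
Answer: 121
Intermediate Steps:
f(E) = -6
(f(1) + 17)² = (-6 + 17)² = 11² = 121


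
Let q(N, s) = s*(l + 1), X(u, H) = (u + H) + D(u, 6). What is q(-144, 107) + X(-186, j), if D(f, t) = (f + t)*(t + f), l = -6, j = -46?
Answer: 31633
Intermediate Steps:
D(f, t) = (f + t)² (D(f, t) = (f + t)*(f + t) = (f + t)²)
X(u, H) = H + u + (6 + u)² (X(u, H) = (u + H) + (u + 6)² = (H + u) + (6 + u)² = H + u + (6 + u)²)
q(N, s) = -5*s (q(N, s) = s*(-6 + 1) = s*(-5) = -5*s)
q(-144, 107) + X(-186, j) = -5*107 + (-46 - 186 + (6 - 186)²) = -535 + (-46 - 186 + (-180)²) = -535 + (-46 - 186 + 32400) = -535 + 32168 = 31633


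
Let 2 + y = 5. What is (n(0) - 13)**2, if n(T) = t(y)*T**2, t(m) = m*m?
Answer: 169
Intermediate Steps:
y = 3 (y = -2 + 5 = 3)
t(m) = m**2
n(T) = 9*T**2 (n(T) = 3**2*T**2 = 9*T**2)
(n(0) - 13)**2 = (9*0**2 - 13)**2 = (9*0 - 13)**2 = (0 - 13)**2 = (-13)**2 = 169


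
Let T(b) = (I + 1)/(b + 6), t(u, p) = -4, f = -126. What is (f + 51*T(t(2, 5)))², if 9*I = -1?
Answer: 96100/9 ≈ 10678.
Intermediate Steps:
I = -⅑ (I = (⅑)*(-1) = -⅑ ≈ -0.11111)
T(b) = 8/(9*(6 + b)) (T(b) = (-⅑ + 1)/(b + 6) = 8/(9*(6 + b)))
(f + 51*T(t(2, 5)))² = (-126 + 51*(8/(9*(6 - 4))))² = (-126 + 51*((8/9)/2))² = (-126 + 51*((8/9)*(½)))² = (-126 + 51*(4/9))² = (-126 + 68/3)² = (-310/3)² = 96100/9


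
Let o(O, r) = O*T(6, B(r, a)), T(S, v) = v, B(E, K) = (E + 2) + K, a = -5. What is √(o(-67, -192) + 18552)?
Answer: 3*√3513 ≈ 177.81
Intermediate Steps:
B(E, K) = 2 + E + K (B(E, K) = (2 + E) + K = 2 + E + K)
o(O, r) = O*(-3 + r) (o(O, r) = O*(2 + r - 5) = O*(-3 + r))
√(o(-67, -192) + 18552) = √(-67*(-3 - 192) + 18552) = √(-67*(-195) + 18552) = √(13065 + 18552) = √31617 = 3*√3513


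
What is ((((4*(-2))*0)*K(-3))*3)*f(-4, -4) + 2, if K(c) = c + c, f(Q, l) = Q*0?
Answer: 2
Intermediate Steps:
f(Q, l) = 0
K(c) = 2*c
((((4*(-2))*0)*K(-3))*3)*f(-4, -4) + 2 = ((((4*(-2))*0)*(2*(-3)))*3)*0 + 2 = ((-8*0*(-6))*3)*0 + 2 = ((0*(-6))*3)*0 + 2 = (0*3)*0 + 2 = 0*0 + 2 = 0 + 2 = 2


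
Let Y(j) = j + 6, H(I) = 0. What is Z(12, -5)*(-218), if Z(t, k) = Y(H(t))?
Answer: -1308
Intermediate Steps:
Y(j) = 6 + j
Z(t, k) = 6 (Z(t, k) = 6 + 0 = 6)
Z(12, -5)*(-218) = 6*(-218) = -1308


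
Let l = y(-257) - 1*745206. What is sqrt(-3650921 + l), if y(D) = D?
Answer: 4*I*sqrt(274774) ≈ 2096.8*I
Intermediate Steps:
l = -745463 (l = -257 - 1*745206 = -257 - 745206 = -745463)
sqrt(-3650921 + l) = sqrt(-3650921 - 745463) = sqrt(-4396384) = 4*I*sqrt(274774)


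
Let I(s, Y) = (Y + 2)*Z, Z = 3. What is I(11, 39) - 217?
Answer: -94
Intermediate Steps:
I(s, Y) = 6 + 3*Y (I(s, Y) = (Y + 2)*3 = (2 + Y)*3 = 6 + 3*Y)
I(11, 39) - 217 = (6 + 3*39) - 217 = (6 + 117) - 217 = 123 - 217 = -94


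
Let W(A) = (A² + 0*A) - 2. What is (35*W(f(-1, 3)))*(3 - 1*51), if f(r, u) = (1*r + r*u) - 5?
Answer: -132720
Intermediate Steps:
f(r, u) = -5 + r + r*u (f(r, u) = (r + r*u) - 5 = -5 + r + r*u)
W(A) = -2 + A² (W(A) = (A² + 0) - 2 = A² - 2 = -2 + A²)
(35*W(f(-1, 3)))*(3 - 1*51) = (35*(-2 + (-5 - 1 - 1*3)²))*(3 - 1*51) = (35*(-2 + (-5 - 1 - 3)²))*(3 - 51) = (35*(-2 + (-9)²))*(-48) = (35*(-2 + 81))*(-48) = (35*79)*(-48) = 2765*(-48) = -132720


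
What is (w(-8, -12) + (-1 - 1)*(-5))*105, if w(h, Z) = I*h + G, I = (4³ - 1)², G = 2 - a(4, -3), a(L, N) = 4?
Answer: -3333120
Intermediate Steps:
G = -2 (G = 2 - 1*4 = 2 - 4 = -2)
I = 3969 (I = (64 - 1)² = 63² = 3969)
w(h, Z) = -2 + 3969*h (w(h, Z) = 3969*h - 2 = -2 + 3969*h)
(w(-8, -12) + (-1 - 1)*(-5))*105 = ((-2 + 3969*(-8)) + (-1 - 1)*(-5))*105 = ((-2 - 31752) - 2*(-5))*105 = (-31754 + 10)*105 = -31744*105 = -3333120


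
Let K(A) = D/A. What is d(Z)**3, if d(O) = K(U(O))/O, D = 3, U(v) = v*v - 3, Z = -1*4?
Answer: -27/140608 ≈ -0.00019202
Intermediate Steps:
Z = -4
U(v) = -3 + v**2 (U(v) = v**2 - 3 = -3 + v**2)
K(A) = 3/A
d(O) = 3/(O*(-3 + O**2)) (d(O) = (3/(-3 + O**2))/O = 3/(O*(-3 + O**2)))
d(Z)**3 = (3/(-4*(-3 + (-4)**2)))**3 = (3*(-1/4)/(-3 + 16))**3 = (3*(-1/4)/13)**3 = (3*(-1/4)*(1/13))**3 = (-3/52)**3 = -27/140608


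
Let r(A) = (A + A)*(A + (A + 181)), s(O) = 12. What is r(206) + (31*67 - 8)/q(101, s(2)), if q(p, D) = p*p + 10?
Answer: 2494712745/10211 ≈ 2.4432e+5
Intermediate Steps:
r(A) = 2*A*(181 + 2*A) (r(A) = (2*A)*(A + (181 + A)) = (2*A)*(181 + 2*A) = 2*A*(181 + 2*A))
q(p, D) = 10 + p² (q(p, D) = p² + 10 = 10 + p²)
r(206) + (31*67 - 8)/q(101, s(2)) = 2*206*(181 + 2*206) + (31*67 - 8)/(10 + 101²) = 2*206*(181 + 412) + (2077 - 8)/(10 + 10201) = 2*206*593 + 2069/10211 = 244316 + 2069*(1/10211) = 244316 + 2069/10211 = 2494712745/10211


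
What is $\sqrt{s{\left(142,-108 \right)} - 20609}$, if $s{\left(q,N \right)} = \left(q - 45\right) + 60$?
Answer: $2 i \sqrt{5113} \approx 143.01 i$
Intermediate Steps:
$s{\left(q,N \right)} = 15 + q$ ($s{\left(q,N \right)} = \left(-45 + q\right) + 60 = 15 + q$)
$\sqrt{s{\left(142,-108 \right)} - 20609} = \sqrt{\left(15 + 142\right) - 20609} = \sqrt{157 - 20609} = \sqrt{-20452} = 2 i \sqrt{5113}$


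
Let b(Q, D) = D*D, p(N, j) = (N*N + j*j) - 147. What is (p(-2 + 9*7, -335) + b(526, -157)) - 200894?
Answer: -60446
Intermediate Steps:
p(N, j) = -147 + N² + j² (p(N, j) = (N² + j²) - 147 = -147 + N² + j²)
b(Q, D) = D²
(p(-2 + 9*7, -335) + b(526, -157)) - 200894 = ((-147 + (-2 + 9*7)² + (-335)²) + (-157)²) - 200894 = ((-147 + (-2 + 63)² + 112225) + 24649) - 200894 = ((-147 + 61² + 112225) + 24649) - 200894 = ((-147 + 3721 + 112225) + 24649) - 200894 = (115799 + 24649) - 200894 = 140448 - 200894 = -60446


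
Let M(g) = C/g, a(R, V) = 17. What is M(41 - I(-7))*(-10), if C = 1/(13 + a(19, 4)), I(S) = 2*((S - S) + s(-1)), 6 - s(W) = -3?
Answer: -1/69 ≈ -0.014493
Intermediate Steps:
s(W) = 9 (s(W) = 6 - 1*(-3) = 6 + 3 = 9)
I(S) = 18 (I(S) = 2*((S - S) + 9) = 2*(0 + 9) = 2*9 = 18)
C = 1/30 (C = 1/(13 + 17) = 1/30 ≈ 0.033333)
M(g) = 1/(30*g)
M(41 - I(-7))*(-10) = (1/(30*(41 - 1*18)))*(-10) = (1/(30*(41 - 18)))*(-10) = ((1/30)/23)*(-10) = ((1/30)*(1/23))*(-10) = (1/690)*(-10) = -1/69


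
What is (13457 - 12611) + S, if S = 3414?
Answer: 4260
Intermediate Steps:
(13457 - 12611) + S = (13457 - 12611) + 3414 = 846 + 3414 = 4260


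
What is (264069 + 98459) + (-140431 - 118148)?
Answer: 103949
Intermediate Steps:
(264069 + 98459) + (-140431 - 118148) = 362528 - 258579 = 103949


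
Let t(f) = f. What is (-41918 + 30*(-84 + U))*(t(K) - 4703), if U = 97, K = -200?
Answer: 203611784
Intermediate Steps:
(-41918 + 30*(-84 + U))*(t(K) - 4703) = (-41918 + 30*(-84 + 97))*(-200 - 4703) = (-41918 + 30*13)*(-4903) = (-41918 + 390)*(-4903) = -41528*(-4903) = 203611784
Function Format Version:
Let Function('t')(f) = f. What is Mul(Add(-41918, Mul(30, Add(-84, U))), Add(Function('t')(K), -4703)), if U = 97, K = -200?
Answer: 203611784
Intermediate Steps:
Mul(Add(-41918, Mul(30, Add(-84, U))), Add(Function('t')(K), -4703)) = Mul(Add(-41918, Mul(30, Add(-84, 97))), Add(-200, -4703)) = Mul(Add(-41918, Mul(30, 13)), -4903) = Mul(Add(-41918, 390), -4903) = Mul(-41528, -4903) = 203611784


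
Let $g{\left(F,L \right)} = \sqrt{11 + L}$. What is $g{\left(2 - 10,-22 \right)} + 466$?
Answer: $466 + i \sqrt{11} \approx 466.0 + 3.3166 i$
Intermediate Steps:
$g{\left(2 - 10,-22 \right)} + 466 = \sqrt{11 - 22} + 466 = \sqrt{-11} + 466 = i \sqrt{11} + 466 = 466 + i \sqrt{11}$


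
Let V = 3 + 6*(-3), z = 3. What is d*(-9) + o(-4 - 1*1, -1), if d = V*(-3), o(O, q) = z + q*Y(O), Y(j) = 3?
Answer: -405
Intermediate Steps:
V = -15 (V = 3 - 18 = -15)
o(O, q) = 3 + 3*q (o(O, q) = 3 + q*3 = 3 + 3*q)
d = 45 (d = -15*(-3) = 45)
d*(-9) + o(-4 - 1*1, -1) = 45*(-9) + (3 + 3*(-1)) = -405 + (3 - 3) = -405 + 0 = -405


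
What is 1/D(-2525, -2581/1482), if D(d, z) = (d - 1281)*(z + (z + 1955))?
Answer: -741/5503757644 ≈ -1.3464e-7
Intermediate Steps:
D(d, z) = (-1281 + d)*(1955 + 2*z) (D(d, z) = (-1281 + d)*(z + (1955 + z)) = (-1281 + d)*(1955 + 2*z))
1/D(-2525, -2581/1482) = 1/(-2504355 - (-6612522)/1482 + 1955*(-2525) + 2*(-2525)*(-2581/1482)) = 1/(-2504355 - (-6612522)/1482 - 4936375 + 2*(-2525)*(-2581*1/1482)) = 1/(-2504355 - 2562*(-2581/1482) - 4936375 + 2*(-2525)*(-2581/1482)) = 1/(-2504355 + 1102087/247 - 4936375 + 6517025/741) = 1/(-5503757644/741) = -741/5503757644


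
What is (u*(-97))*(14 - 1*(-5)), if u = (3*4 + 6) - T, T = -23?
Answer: -75563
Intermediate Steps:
u = 41 (u = (3*4 + 6) - 1*(-23) = (12 + 6) + 23 = 18 + 23 = 41)
(u*(-97))*(14 - 1*(-5)) = (41*(-97))*(14 - 1*(-5)) = -3977*(14 + 5) = -3977*19 = -75563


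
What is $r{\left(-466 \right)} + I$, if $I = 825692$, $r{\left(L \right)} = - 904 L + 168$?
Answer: $1247124$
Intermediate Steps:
$r{\left(L \right)} = 168 - 904 L$
$r{\left(-466 \right)} + I = \left(168 - -421264\right) + 825692 = \left(168 + 421264\right) + 825692 = 421432 + 825692 = 1247124$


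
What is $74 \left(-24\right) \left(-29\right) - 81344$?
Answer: $-29840$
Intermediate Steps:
$74 \left(-24\right) \left(-29\right) - 81344 = \left(-1776\right) \left(-29\right) - 81344 = 51504 - 81344 = -29840$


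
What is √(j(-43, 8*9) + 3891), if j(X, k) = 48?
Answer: √3939 ≈ 62.761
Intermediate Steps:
√(j(-43, 8*9) + 3891) = √(48 + 3891) = √3939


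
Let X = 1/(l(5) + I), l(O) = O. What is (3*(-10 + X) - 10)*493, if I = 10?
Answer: -98107/5 ≈ -19621.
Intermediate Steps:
X = 1/15 (X = 1/(5 + 10) = 1/15 ≈ 0.066667)
(3*(-10 + X) - 10)*493 = (3*(-10 + 1/15) - 10)*493 = (3*(-149/15) - 10)*493 = (-149/5 - 10)*493 = -199/5*493 = -98107/5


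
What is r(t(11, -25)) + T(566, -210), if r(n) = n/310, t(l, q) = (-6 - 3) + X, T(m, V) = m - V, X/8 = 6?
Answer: 240599/310 ≈ 776.13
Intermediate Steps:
X = 48 (X = 8*6 = 48)
t(l, q) = 39 (t(l, q) = (-6 - 3) + 48 = -9 + 48 = 39)
r(n) = n/310 (r(n) = n*(1/310) = n/310)
r(t(11, -25)) + T(566, -210) = (1/310)*39 + (566 - 1*(-210)) = 39/310 + (566 + 210) = 39/310 + 776 = 240599/310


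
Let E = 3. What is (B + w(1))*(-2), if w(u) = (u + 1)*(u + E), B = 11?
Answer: -38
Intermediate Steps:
w(u) = (1 + u)*(3 + u) (w(u) = (u + 1)*(u + 3) = (1 + u)*(3 + u))
(B + w(1))*(-2) = (11 + (3 + 1**2 + 4*1))*(-2) = (11 + (3 + 1 + 4))*(-2) = (11 + 8)*(-2) = 19*(-2) = -38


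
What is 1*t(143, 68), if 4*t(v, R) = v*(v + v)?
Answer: 20449/2 ≈ 10225.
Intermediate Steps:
t(v, R) = v²/2 (t(v, R) = (v*(v + v))/4 = (v*(2*v))/4 = (2*v²)/4 = v²/2)
1*t(143, 68) = 1*((½)*143²) = 1*((½)*20449) = 1*(20449/2) = 20449/2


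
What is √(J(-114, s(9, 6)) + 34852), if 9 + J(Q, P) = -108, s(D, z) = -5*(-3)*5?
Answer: √34735 ≈ 186.37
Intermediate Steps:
s(D, z) = 75 (s(D, z) = 15*5 = 75)
J(Q, P) = -117 (J(Q, P) = -9 - 108 = -117)
√(J(-114, s(9, 6)) + 34852) = √(-117 + 34852) = √34735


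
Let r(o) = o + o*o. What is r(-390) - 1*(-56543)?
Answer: 208253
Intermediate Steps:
r(o) = o + o**2
r(-390) - 1*(-56543) = -390*(1 - 390) - 1*(-56543) = -390*(-389) + 56543 = 151710 + 56543 = 208253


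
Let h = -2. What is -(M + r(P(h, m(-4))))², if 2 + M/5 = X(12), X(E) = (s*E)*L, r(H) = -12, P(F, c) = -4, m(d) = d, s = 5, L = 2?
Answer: -334084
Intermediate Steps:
X(E) = 10*E (X(E) = (5*E)*2 = 10*E)
M = 590 (M = -10 + 5*(10*12) = -10 + 5*120 = -10 + 600 = 590)
-(M + r(P(h, m(-4))))² = -(590 - 12)² = -1*578² = -1*334084 = -334084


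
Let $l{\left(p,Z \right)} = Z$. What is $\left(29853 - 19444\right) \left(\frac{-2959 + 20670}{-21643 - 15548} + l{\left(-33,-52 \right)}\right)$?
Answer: $- \frac{2902093141}{5313} \approx -5.4623 \cdot 10^{5}$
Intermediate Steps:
$\left(29853 - 19444\right) \left(\frac{-2959 + 20670}{-21643 - 15548} + l{\left(-33,-52 \right)}\right) = \left(29853 - 19444\right) \left(\frac{-2959 + 20670}{-21643 - 15548} - 52\right) = 10409 \left(\frac{17711}{-37191} - 52\right) = 10409 \left(17711 \left(- \frac{1}{37191}\right) - 52\right) = 10409 \left(- \frac{17711}{37191} - 52\right) = 10409 \left(- \frac{1951643}{37191}\right) = - \frac{2902093141}{5313}$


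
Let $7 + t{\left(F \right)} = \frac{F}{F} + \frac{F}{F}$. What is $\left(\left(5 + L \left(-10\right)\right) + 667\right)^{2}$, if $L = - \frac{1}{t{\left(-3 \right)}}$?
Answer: $448900$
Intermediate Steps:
$t{\left(F \right)} = -5$ ($t{\left(F \right)} = -7 + \left(\frac{F}{F} + \frac{F}{F}\right) = -7 + \left(1 + 1\right) = -7 + 2 = -5$)
$L = \frac{1}{5}$ ($L = - \frac{1}{-5} = \left(-1\right) \left(- \frac{1}{5}\right) = \frac{1}{5} \approx 0.2$)
$\left(\left(5 + L \left(-10\right)\right) + 667\right)^{2} = \left(\left(5 + \frac{1}{5} \left(-10\right)\right) + 667\right)^{2} = \left(\left(5 - 2\right) + 667\right)^{2} = \left(3 + 667\right)^{2} = 670^{2} = 448900$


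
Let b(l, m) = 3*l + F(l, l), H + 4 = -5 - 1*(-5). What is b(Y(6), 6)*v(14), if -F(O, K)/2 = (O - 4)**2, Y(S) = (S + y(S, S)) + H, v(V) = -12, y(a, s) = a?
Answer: 96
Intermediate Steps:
H = -4 (H = -4 + (-5 - 1*(-5)) = -4 + (-5 + 5) = -4 + 0 = -4)
Y(S) = -4 + 2*S (Y(S) = (S + S) - 4 = 2*S - 4 = -4 + 2*S)
F(O, K) = -2*(-4 + O)**2 (F(O, K) = -2*(O - 4)**2 = -2*(-4 + O)**2)
b(l, m) = -2*(-4 + l)**2 + 3*l (b(l, m) = 3*l - 2*(-4 + l)**2 = -2*(-4 + l)**2 + 3*l)
b(Y(6), 6)*v(14) = (-2*(-4 + (-4 + 2*6))**2 + 3*(-4 + 2*6))*(-12) = (-2*(-4 + (-4 + 12))**2 + 3*(-4 + 12))*(-12) = (-2*(-4 + 8)**2 + 3*8)*(-12) = (-2*4**2 + 24)*(-12) = (-2*16 + 24)*(-12) = (-32 + 24)*(-12) = -8*(-12) = 96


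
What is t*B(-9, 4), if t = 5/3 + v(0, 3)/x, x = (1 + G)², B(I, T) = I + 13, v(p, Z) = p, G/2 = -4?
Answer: 20/3 ≈ 6.6667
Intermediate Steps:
G = -8 (G = 2*(-4) = -8)
B(I, T) = 13 + I
x = 49 (x = (1 - 8)² = (-7)² = 49)
t = 5/3 (t = 5/3 + 0/49 = 5*(⅓) + 0*(1/49) = 5/3 + 0 = 5/3 ≈ 1.6667)
t*B(-9, 4) = 5*(13 - 9)/3 = (5/3)*4 = 20/3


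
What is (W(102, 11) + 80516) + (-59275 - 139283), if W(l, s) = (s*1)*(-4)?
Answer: -118086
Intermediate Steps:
W(l, s) = -4*s (W(l, s) = s*(-4) = -4*s)
(W(102, 11) + 80516) + (-59275 - 139283) = (-4*11 + 80516) + (-59275 - 139283) = (-44 + 80516) - 198558 = 80472 - 198558 = -118086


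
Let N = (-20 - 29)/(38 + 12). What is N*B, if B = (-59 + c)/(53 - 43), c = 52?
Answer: 343/500 ≈ 0.68600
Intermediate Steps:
N = -49/50 ≈ -0.98000
B = -7/10 (B = (-59 + 52)/(53 - 43) = -7/10 ≈ -0.70000)
N*B = -49/50*(-7/10) = 343/500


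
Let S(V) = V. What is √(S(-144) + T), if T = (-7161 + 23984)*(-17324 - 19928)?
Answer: 2*I*√156672635 ≈ 25034.0*I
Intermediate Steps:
T = -626690396 (T = 16823*(-37252) = -626690396)
√(S(-144) + T) = √(-144 - 626690396) = √(-626690540) = 2*I*√156672635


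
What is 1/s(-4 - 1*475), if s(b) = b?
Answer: -1/479 ≈ -0.0020877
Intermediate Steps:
1/s(-4 - 1*475) = 1/(-4 - 1*475) = 1/(-4 - 475) = 1/(-479) = -1/479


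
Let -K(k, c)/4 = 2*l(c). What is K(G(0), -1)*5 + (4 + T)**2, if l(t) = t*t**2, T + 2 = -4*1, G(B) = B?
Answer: 44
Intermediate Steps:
T = -6 (T = -2 - 4*1 = -2 - 4 = -6)
l(t) = t**3
K(k, c) = -8*c**3
K(G(0), -1)*5 + (4 + T)**2 = -8*(-1)**3*5 + (4 - 6)**2 = -8*(-1)*5 + (-2)**2 = 8*5 + 4 = 40 + 4 = 44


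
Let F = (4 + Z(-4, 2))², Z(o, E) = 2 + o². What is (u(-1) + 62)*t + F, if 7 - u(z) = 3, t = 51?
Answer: 3850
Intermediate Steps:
u(z) = 4 (u(z) = 7 - 1*3 = 7 - 3 = 4)
F = 484 (F = (4 + (2 + (-4)²))² = (4 + (2 + 16))² = (4 + 18)² = 22² = 484)
(u(-1) + 62)*t + F = (4 + 62)*51 + 484 = 66*51 + 484 = 3366 + 484 = 3850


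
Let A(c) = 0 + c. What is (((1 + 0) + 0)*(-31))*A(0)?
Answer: 0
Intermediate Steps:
A(c) = c
(((1 + 0) + 0)*(-31))*A(0) = (((1 + 0) + 0)*(-31))*0 = ((1 + 0)*(-31))*0 = (1*(-31))*0 = -31*0 = 0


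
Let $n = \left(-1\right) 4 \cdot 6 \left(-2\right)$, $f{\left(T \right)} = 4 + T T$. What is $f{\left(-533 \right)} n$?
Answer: $13636464$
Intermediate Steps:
$f{\left(T \right)} = 4 + T^{2}$
$n = 48$ ($n = \left(-4\right) 6 \left(-2\right) = \left(-24\right) \left(-2\right) = 48$)
$f{\left(-533 \right)} n = \left(4 + \left(-533\right)^{2}\right) 48 = \left(4 + 284089\right) 48 = 284093 \cdot 48 = 13636464$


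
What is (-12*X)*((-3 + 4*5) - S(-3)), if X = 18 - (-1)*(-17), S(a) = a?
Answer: -240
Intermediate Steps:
X = 1 (X = 18 - 1*17 = 18 - 17 = 1)
(-12*X)*((-3 + 4*5) - S(-3)) = (-12*1)*((-3 + 4*5) - 1*(-3)) = -12*((-3 + 20) + 3) = -12*(17 + 3) = -12*20 = -240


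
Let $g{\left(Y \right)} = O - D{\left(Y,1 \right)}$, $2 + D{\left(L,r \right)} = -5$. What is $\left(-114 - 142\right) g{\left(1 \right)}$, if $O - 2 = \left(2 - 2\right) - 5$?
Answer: $-1024$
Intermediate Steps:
$D{\left(L,r \right)} = -7$ ($D{\left(L,r \right)} = -2 - 5 = -7$)
$O = -3$ ($O = 2 + \left(\left(2 - 2\right) - 5\right) = 2 + \left(0 - 5\right) = 2 - 5 = -3$)
$g{\left(Y \right)} = 4$ ($g{\left(Y \right)} = -3 - -7 = -3 + 7 = 4$)
$\left(-114 - 142\right) g{\left(1 \right)} = \left(-114 - 142\right) 4 = \left(-256\right) 4 = -1024$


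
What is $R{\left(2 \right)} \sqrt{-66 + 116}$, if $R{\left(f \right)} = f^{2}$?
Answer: $20 \sqrt{2} \approx 28.284$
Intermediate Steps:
$R{\left(2 \right)} \sqrt{-66 + 116} = 2^{2} \sqrt{-66 + 116} = 4 \sqrt{50} = 4 \cdot 5 \sqrt{2} = 20 \sqrt{2}$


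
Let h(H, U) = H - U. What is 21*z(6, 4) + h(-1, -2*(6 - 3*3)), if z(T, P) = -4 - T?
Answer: -217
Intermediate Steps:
21*z(6, 4) + h(-1, -2*(6 - 3*3)) = 21*(-4 - 1*6) + (-1 - (-2)*(6 - 3*3)) = 21*(-4 - 6) + (-1 - (-2)*(6 - 9)) = 21*(-10) + (-1 - (-2)*(-3)) = -210 + (-1 - 1*6) = -210 + (-1 - 6) = -210 - 7 = -217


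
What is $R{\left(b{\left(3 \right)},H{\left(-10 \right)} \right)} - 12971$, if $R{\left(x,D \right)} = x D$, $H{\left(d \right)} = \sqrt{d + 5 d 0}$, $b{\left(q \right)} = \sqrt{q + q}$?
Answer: $-12971 + 2 i \sqrt{15} \approx -12971.0 + 7.746 i$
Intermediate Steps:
$b{\left(q \right)} = \sqrt{2} \sqrt{q}$ ($b{\left(q \right)} = \sqrt{2 q} = \sqrt{2} \sqrt{q}$)
$H{\left(d \right)} = \sqrt{d}$ ($H{\left(d \right)} = \sqrt{d + 0} = \sqrt{d}$)
$R{\left(x,D \right)} = D x$
$R{\left(b{\left(3 \right)},H{\left(-10 \right)} \right)} - 12971 = \sqrt{-10} \sqrt{2} \sqrt{3} - 12971 = i \sqrt{10} \sqrt{6} - 12971 = 2 i \sqrt{15} - 12971 = -12971 + 2 i \sqrt{15}$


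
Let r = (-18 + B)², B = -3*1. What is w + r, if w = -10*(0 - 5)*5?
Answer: 691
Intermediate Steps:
B = -3
r = 441 (r = (-18 - 3)² = (-21)² = 441)
w = 250 (w = -10*(-5)*5 = 50*5 = 250)
w + r = 250 + 441 = 691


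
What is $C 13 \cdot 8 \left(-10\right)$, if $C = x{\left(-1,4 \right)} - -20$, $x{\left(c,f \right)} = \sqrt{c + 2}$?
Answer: $-21840$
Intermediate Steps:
$x{\left(c,f \right)} = \sqrt{2 + c}$
$C = 21$ ($C = \sqrt{2 - 1} - -20 = \sqrt{1} + 20 = 1 + 20 = 21$)
$C 13 \cdot 8 \left(-10\right) = 21 \cdot 13 \cdot 8 \left(-10\right) = 21 \cdot 104 \left(-10\right) = 21 \left(-1040\right) = -21840$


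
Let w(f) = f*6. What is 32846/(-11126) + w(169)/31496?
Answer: -255808963/87606124 ≈ -2.9200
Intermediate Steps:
w(f) = 6*f
32846/(-11126) + w(169)/31496 = 32846/(-11126) + (6*169)/31496 = 32846*(-1/11126) + 1014*(1/31496) = -16423/5563 + 507/15748 = -255808963/87606124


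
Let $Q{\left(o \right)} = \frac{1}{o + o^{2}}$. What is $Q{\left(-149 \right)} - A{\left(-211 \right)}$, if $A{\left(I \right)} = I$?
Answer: $\frac{4652973}{22052} \approx 211.0$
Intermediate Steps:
$Q{\left(-149 \right)} - A{\left(-211 \right)} = \frac{1}{\left(-149\right) \left(1 - 149\right)} - -211 = - \frac{1}{149 \left(-148\right)} + 211 = \left(- \frac{1}{149}\right) \left(- \frac{1}{148}\right) + 211 = \frac{1}{22052} + 211 = \frac{4652973}{22052}$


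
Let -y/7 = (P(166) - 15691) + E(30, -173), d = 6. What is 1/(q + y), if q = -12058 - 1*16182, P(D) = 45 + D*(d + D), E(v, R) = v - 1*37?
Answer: -1/118533 ≈ -8.4365e-6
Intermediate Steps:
E(v, R) = -37 + v (E(v, R) = v - 37 = -37 + v)
P(D) = 45 + D*(6 + D)
y = -90293 (y = -7*(((45 + 166**2 + 6*166) - 15691) + (-37 + 30)) = -7*(((45 + 27556 + 996) - 15691) - 7) = -7*((28597 - 15691) - 7) = -7*(12906 - 7) = -7*12899 = -90293)
q = -28240 (q = -12058 - 16182 = -28240)
1/(q + y) = 1/(-28240 - 90293) = 1/(-118533) = -1/118533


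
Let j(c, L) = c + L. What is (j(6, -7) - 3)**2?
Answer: 16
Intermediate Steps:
j(c, L) = L + c
(j(6, -7) - 3)**2 = ((-7 + 6) - 3)**2 = (-1 - 3)**2 = (-4)**2 = 16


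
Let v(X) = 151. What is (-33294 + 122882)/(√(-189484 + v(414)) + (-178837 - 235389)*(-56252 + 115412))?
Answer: -731802867671360/200174976437965138311 - 89588*I*√21037/200174976437965138311 ≈ -3.6558e-6 - 6.4913e-14*I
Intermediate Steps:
(-33294 + 122882)/(√(-189484 + v(414)) + (-178837 - 235389)*(-56252 + 115412)) = (-33294 + 122882)/(√(-189484 + 151) + (-178837 - 235389)*(-56252 + 115412)) = 89588/(√(-189333) - 414226*59160) = 89588/(3*I*√21037 - 24505610160) = 89588/(-24505610160 + 3*I*√21037)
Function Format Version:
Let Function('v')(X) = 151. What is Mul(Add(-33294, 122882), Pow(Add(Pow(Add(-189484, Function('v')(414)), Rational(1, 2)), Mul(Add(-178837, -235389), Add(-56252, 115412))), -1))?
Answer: Add(Rational(-731802867671360, 200174976437965138311), Mul(Rational(-89588, 200174976437965138311), I, Pow(21037, Rational(1, 2)))) ≈ Add(-3.6558e-6, Mul(-6.4913e-14, I))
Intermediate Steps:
Mul(Add(-33294, 122882), Pow(Add(Pow(Add(-189484, Function('v')(414)), Rational(1, 2)), Mul(Add(-178837, -235389), Add(-56252, 115412))), -1)) = Mul(Add(-33294, 122882), Pow(Add(Pow(Add(-189484, 151), Rational(1, 2)), Mul(Add(-178837, -235389), Add(-56252, 115412))), -1)) = Mul(89588, Pow(Add(Pow(-189333, Rational(1, 2)), Mul(-414226, 59160)), -1)) = Mul(89588, Pow(Add(Mul(3, I, Pow(21037, Rational(1, 2))), -24505610160), -1)) = Mul(89588, Pow(Add(-24505610160, Mul(3, I, Pow(21037, Rational(1, 2)))), -1))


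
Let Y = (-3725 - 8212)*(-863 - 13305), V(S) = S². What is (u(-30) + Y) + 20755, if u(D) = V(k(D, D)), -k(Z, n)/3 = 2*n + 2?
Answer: 169174447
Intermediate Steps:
k(Z, n) = -6 - 6*n (k(Z, n) = -3*(2*n + 2) = -3*(2 + 2*n) = -6 - 6*n)
u(D) = (-6 - 6*D)²
Y = 169123416 (Y = -11937*(-14168) = 169123416)
(u(-30) + Y) + 20755 = (36*(1 - 30)² + 169123416) + 20755 = (36*(-29)² + 169123416) + 20755 = (36*841 + 169123416) + 20755 = (30276 + 169123416) + 20755 = 169153692 + 20755 = 169174447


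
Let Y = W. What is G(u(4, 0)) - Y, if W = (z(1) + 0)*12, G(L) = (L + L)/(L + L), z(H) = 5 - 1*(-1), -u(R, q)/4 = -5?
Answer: -71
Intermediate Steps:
u(R, q) = 20 (u(R, q) = -4*(-5) = 20)
z(H) = 6 (z(H) = 5 + 1 = 6)
G(L) = 1 (G(L) = (2*L)/((2*L)) = (2*L)*(1/(2*L)) = 1)
W = 72 (W = (6 + 0)*12 = 6*12 = 72)
Y = 72
G(u(4, 0)) - Y = 1 - 1*72 = 1 - 72 = -71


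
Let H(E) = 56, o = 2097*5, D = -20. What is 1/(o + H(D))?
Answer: 1/10541 ≈ 9.4868e-5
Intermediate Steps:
o = 10485
1/(o + H(D)) = 1/(10485 + 56) = 1/10541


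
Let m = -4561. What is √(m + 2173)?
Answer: 2*I*√597 ≈ 48.867*I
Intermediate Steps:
√(m + 2173) = √(-4561 + 2173) = √(-2388) = 2*I*√597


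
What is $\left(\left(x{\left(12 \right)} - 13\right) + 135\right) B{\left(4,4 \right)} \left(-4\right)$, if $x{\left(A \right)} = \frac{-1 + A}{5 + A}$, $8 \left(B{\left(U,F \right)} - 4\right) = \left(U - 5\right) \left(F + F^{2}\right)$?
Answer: $- \frac{12510}{17} \approx -735.88$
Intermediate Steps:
$B{\left(U,F \right)} = 4 + \frac{\left(-5 + U\right) \left(F + F^{2}\right)}{8}$ ($B{\left(U,F \right)} = 4 + \frac{\left(U - 5\right) \left(F + F^{2}\right)}{8} = 4 + \frac{\left(-5 + U\right) \left(F + F^{2}\right)}{8}$)
$x{\left(A \right)} = \frac{-1 + A}{5 + A}$
$\left(\left(x{\left(12 \right)} - 13\right) + 135\right) B{\left(4,4 \right)} \left(-4\right) = \left(\left(\frac{-1 + 12}{5 + 12} - 13\right) + 135\right) \left(4 - \frac{5}{2} - \frac{5 \cdot 4^{2}}{8} + \frac{1}{8} \cdot 4 \cdot 4 + \frac{1}{8} \cdot 4 \cdot 4^{2}\right) \left(-4\right) = \left(\left(\frac{1}{17} \cdot 11 - 13\right) + 135\right) \left(4 - \frac{5}{2} - 10 + 2 + \frac{1}{8} \cdot 4 \cdot 16\right) \left(-4\right) = \left(\left(\frac{1}{17} \cdot 11 - 13\right) + 135\right) \left(4 - \frac{5}{2} - 10 + 2 + 8\right) \left(-4\right) = \left(\left(\frac{11}{17} - 13\right) + 135\right) \frac{3}{2} \left(-4\right) = \left(- \frac{210}{17} + 135\right) \left(-6\right) = \frac{2085}{17} \left(-6\right) = - \frac{12510}{17}$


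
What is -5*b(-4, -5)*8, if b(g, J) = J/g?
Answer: -50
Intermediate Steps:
-5*b(-4, -5)*8 = -(-25)/(-4)*8 = -(-25)*(-1)/4*8 = -5*5/4*8 = -25/4*8 = -50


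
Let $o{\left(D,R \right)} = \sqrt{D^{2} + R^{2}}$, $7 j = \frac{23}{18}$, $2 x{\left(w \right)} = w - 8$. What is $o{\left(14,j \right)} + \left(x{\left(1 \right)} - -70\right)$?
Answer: $\frac{133}{2} + \frac{5 \sqrt{124489}}{126} \approx 80.501$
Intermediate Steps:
$x{\left(w \right)} = -4 + \frac{w}{2}$ ($x{\left(w \right)} = \frac{w - 8}{2} = \frac{-8 + w}{2} = -4 + \frac{w}{2}$)
$j = \frac{23}{126}$ ($j = \frac{23 \cdot \frac{1}{18}}{7} = \frac{1}{7} \cdot \frac{23}{18} = \frac{23}{126} \approx 0.18254$)
$o{\left(14,j \right)} + \left(x{\left(1 \right)} - -70\right) = \sqrt{14^{2} + \left(\frac{23}{126}\right)^{2}} + \left(\left(-4 + \frac{1}{2} \cdot 1\right) - -70\right) = \sqrt{196 + \frac{529}{15876}} + \left(\left(-4 + \frac{1}{2}\right) + 70\right) = \sqrt{\frac{3112225}{15876}} + \left(- \frac{7}{2} + 70\right) = \frac{5 \sqrt{124489}}{126} + \frac{133}{2} = \frac{133}{2} + \frac{5 \sqrt{124489}}{126}$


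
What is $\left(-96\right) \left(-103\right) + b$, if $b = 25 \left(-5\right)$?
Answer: $9763$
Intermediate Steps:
$b = -125$
$\left(-96\right) \left(-103\right) + b = \left(-96\right) \left(-103\right) - 125 = 9888 - 125 = 9763$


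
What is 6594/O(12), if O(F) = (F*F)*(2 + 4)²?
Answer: 1099/864 ≈ 1.2720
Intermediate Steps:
O(F) = 36*F² (O(F) = F²*6² = F²*36 = 36*F²)
6594/O(12) = 6594/((36*12²)) = 6594/((36*144)) = 6594/5184 = 6594*(1/5184) = 1099/864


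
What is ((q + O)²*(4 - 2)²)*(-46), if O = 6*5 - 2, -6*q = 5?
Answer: -1222174/9 ≈ -1.3580e+5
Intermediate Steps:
q = -⅚ (q = -⅙*5 = -⅚ ≈ -0.83333)
O = 28 (O = 30 - 2 = 28)
((q + O)²*(4 - 2)²)*(-46) = ((-⅚ + 28)²*(4 - 2)²)*(-46) = ((163/6)²*2²)*(-46) = ((26569/36)*4)*(-46) = (26569/9)*(-46) = -1222174/9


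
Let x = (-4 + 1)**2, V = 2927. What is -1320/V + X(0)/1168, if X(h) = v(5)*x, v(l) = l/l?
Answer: -1515417/3418736 ≈ -0.44327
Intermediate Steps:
v(l) = 1
x = 9 (x = (-3)**2 = 9)
X(h) = 9 (X(h) = 1*9 = 9)
-1320/V + X(0)/1168 = -1320/2927 + 9/1168 = -1515417/3418736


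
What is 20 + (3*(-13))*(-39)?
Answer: 1541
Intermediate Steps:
20 + (3*(-13))*(-39) = 20 - 39*(-39) = 20 + 1521 = 1541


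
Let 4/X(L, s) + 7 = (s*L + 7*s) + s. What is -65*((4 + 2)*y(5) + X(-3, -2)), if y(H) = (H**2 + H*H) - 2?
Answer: -317980/17 ≈ -18705.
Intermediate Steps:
X(L, s) = 4/(-7 + 8*s + L*s) (X(L, s) = 4/(-7 + ((s*L + 7*s) + s)) = 4/(-7 + ((L*s + 7*s) + s)) = 4/(-7 + ((7*s + L*s) + s)) = 4/(-7 + (8*s + L*s)) = 4/(-7 + 8*s + L*s))
y(H) = -2 + 2*H**2 (y(H) = (H**2 + H**2) - 2 = 2*H**2 - 2 = -2 + 2*H**2)
-65*((4 + 2)*y(5) + X(-3, -2)) = -65*((4 + 2)*(-2 + 2*5**2) + 4/(-7 + 8*(-2) - 3*(-2))) = -65*(6*(-2 + 2*25) + 4/(-7 - 16 + 6)) = -65*(6*(-2 + 50) + 4/(-17)) = -65*(6*48 + 4*(-1/17)) = -65*(288 - 4/17) = -65*4892/17 = -317980/17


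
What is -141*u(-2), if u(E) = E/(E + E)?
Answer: -141/2 ≈ -70.500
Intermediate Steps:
u(E) = ½ (u(E) = E/((2*E)) = E*(1/(2*E)) = ½)
-141*u(-2) = -141*½ = -141/2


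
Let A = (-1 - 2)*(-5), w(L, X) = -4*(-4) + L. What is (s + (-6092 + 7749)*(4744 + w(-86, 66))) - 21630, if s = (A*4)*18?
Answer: 7724268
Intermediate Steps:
w(L, X) = 16 + L
A = 15 (A = -3*(-5) = 15)
s = 1080 (s = (15*4)*18 = 60*18 = 1080)
(s + (-6092 + 7749)*(4744 + w(-86, 66))) - 21630 = (1080 + (-6092 + 7749)*(4744 + (16 - 86))) - 21630 = (1080 + 1657*(4744 - 70)) - 21630 = (1080 + 1657*4674) - 21630 = (1080 + 7744818) - 21630 = 7745898 - 21630 = 7724268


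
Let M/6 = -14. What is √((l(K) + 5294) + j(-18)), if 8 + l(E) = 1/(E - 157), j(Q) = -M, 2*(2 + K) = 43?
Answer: 2*√4061057/55 ≈ 73.280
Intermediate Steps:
K = 39/2 (K = -2 + (½)*43 = -2 + 43/2 = 39/2 ≈ 19.500)
M = -84 (M = 6*(-14) = -84)
j(Q) = 84 (j(Q) = -1*(-84) = 84)
l(E) = -8 + 1/(-157 + E) (l(E) = -8 + 1/(E - 157) = -8 + 1/(-157 + E))
√((l(K) + 5294) + j(-18)) = √(((1257 - 8*39/2)/(-157 + 39/2) + 5294) + 84) = √(((1257 - 156)/(-275/2) + 5294) + 84) = √((-2/275*1101 + 5294) + 84) = √((-2202/275 + 5294) + 84) = √(1453648/275 + 84) = √(1476748/275) = 2*√4061057/55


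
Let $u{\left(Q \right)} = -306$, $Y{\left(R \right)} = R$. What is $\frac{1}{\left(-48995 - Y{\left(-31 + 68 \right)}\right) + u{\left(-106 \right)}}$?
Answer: $- \frac{1}{49338} \approx -2.0268 \cdot 10^{-5}$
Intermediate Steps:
$\frac{1}{\left(-48995 - Y{\left(-31 + 68 \right)}\right) + u{\left(-106 \right)}} = \frac{1}{\left(-48995 - \left(-31 + 68\right)\right) - 306} = \frac{1}{\left(-48995 - 37\right) - 306} = \frac{1}{-49032 - 306} = \frac{1}{-49338} = - \frac{1}{49338}$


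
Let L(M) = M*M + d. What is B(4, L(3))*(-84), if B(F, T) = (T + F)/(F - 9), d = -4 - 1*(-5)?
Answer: 1176/5 ≈ 235.20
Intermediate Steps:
d = 1 (d = -4 + 5 = 1)
L(M) = 1 + M² (L(M) = M*M + 1 = M² + 1 = 1 + M²)
B(F, T) = (F + T)/(-9 + F)
B(4, L(3))*(-84) = ((4 + (1 + 3²))/(-9 + 4))*(-84) = ((4 + (1 + 9))/(-5))*(-84) = -(4 + 10)/5*(-84) = -⅕*14*(-84) = -14/5*(-84) = 1176/5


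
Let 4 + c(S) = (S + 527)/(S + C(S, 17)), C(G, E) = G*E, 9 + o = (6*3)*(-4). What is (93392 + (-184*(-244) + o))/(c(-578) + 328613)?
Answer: 1225836/2914619 ≈ 0.42058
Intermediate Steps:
o = -81 (o = -9 + (6*3)*(-4) = -9 + 18*(-4) = -9 - 72 = -81)
C(G, E) = E*G
c(S) = -4 + (527 + S)/(18*S) (c(S) = -4 + (S + 527)/(S + 17*S) = -4 + (527 + S)/((18*S)) = -4 + (527 + S)*(1/(18*S)) = -4 + (527 + S)/(18*S))
(93392 + (-184*(-244) + o))/(c(-578) + 328613) = (93392 + (-184*(-244) - 81))/((1/18)*(527 - 71*(-578))/(-578) + 328613) = (93392 + (44896 - 81))/((1/18)*(-1/578)*(527 + 41038) + 328613) = (93392 + 44815)/((1/18)*(-1/578)*41565 + 328613) = 138207/(-815/204 + 328613) = 138207/(67036237/204) = 138207*(204/67036237) = 1225836/2914619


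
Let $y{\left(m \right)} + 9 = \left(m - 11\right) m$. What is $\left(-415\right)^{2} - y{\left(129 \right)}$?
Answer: $157012$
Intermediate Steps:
$y{\left(m \right)} = -9 + m \left(-11 + m\right)$ ($y{\left(m \right)} = -9 + \left(m - 11\right) m = -9 + \left(-11 + m\right) m = -9 + m \left(-11 + m\right)$)
$\left(-415\right)^{2} - y{\left(129 \right)} = \left(-415\right)^{2} - \left(-9 + 129^{2} - 1419\right) = 172225 - \left(-9 + 16641 - 1419\right) = 172225 - 15213 = 157012$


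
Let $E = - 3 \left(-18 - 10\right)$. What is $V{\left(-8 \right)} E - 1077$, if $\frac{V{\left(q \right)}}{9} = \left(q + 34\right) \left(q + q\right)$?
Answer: $-315573$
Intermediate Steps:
$V{\left(q \right)} = 18 q \left(34 + q\right)$ ($V{\left(q \right)} = 9 \left(q + 34\right) \left(q + q\right) = 9 \left(34 + q\right) 2 q = 9 \cdot 2 q \left(34 + q\right) = 18 q \left(34 + q\right)$)
$E = 84$ ($E = \left(-3\right) \left(-28\right) = 84$)
$V{\left(-8 \right)} E - 1077 = 18 \left(-8\right) \left(34 - 8\right) 84 - 1077 = 18 \left(-8\right) 26 \cdot 84 - 1077 = \left(-3744\right) 84 - 1077 = -314496 - 1077 = -315573$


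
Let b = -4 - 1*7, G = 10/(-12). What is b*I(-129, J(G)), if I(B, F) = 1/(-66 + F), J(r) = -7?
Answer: 11/73 ≈ 0.15068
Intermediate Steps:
G = -5/6 (G = 10*(-1/12) = -5/6 ≈ -0.83333)
b = -11 (b = -4 - 7 = -11)
b*I(-129, J(G)) = -11/(-66 - 7) = -11/(-73) = -11*(-1/73) = 11/73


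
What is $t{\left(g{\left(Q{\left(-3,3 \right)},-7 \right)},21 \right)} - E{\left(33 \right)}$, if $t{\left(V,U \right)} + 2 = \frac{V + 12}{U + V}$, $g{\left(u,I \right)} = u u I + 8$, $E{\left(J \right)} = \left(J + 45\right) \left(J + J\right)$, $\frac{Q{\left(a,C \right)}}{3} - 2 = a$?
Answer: $- \frac{175057}{34} \approx -5148.7$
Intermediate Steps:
$Q{\left(a,C \right)} = 6 + 3 a$
$E{\left(J \right)} = 2 J \left(45 + J\right)$ ($E{\left(J \right)} = \left(45 + J\right) 2 J = 2 J \left(45 + J\right)$)
$g{\left(u,I \right)} = 8 + I u^{2}$ ($g{\left(u,I \right)} = u^{2} I + 8 = I u^{2} + 8 = 8 + I u^{2}$)
$t{\left(V,U \right)} = -2 + \frac{12 + V}{U + V}$ ($t{\left(V,U \right)} = -2 + \frac{V + 12}{U + V} = -2 + \frac{12 + V}{U + V}$)
$t{\left(g{\left(Q{\left(-3,3 \right)},-7 \right)},21 \right)} - E{\left(33 \right)} = \frac{12 - \left(8 - 7 \left(6 + 3 \left(-3\right)\right)^{2}\right) - 42}{21 + \left(8 - 7 \left(6 + 3 \left(-3\right)\right)^{2}\right)} - 2 \cdot 33 \left(45 + 33\right) = \frac{12 - \left(8 - 7 \left(6 - 9\right)^{2}\right) - 42}{21 + \left(8 - 7 \left(6 - 9\right)^{2}\right)} - 2 \cdot 33 \cdot 78 = \frac{12 - \left(8 - 7 \left(-3\right)^{2}\right) - 42}{21 + \left(8 - 7 \left(-3\right)^{2}\right)} - 5148 = \frac{12 - \left(8 - 63\right) - 42}{21 + \left(8 - 63\right)} - 5148 = \frac{12 - -55 - 42}{21 - 55} - 5148 = \frac{12 + 55 - 42}{-34} - 5148 = \left(- \frac{1}{34}\right) 25 - 5148 = - \frac{25}{34} - 5148 = - \frac{175057}{34}$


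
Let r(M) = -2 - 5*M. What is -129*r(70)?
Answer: 45408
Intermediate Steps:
-129*r(70) = -129*(-2 - 5*70) = -129*(-2 - 350) = -129*(-352) = 45408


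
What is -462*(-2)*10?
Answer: 9240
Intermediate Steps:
-462*(-2)*10 = -42*(-22)*10 = 924*10 = 9240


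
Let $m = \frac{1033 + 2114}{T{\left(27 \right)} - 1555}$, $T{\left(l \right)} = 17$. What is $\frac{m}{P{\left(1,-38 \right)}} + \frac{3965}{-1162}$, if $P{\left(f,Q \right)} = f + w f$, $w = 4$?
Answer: $- \frac{8536916}{2233945} \approx -3.8215$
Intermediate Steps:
$P{\left(f,Q \right)} = 5 f$ ($P{\left(f,Q \right)} = f + 4 f = 5 f$)
$m = - \frac{3147}{1538}$ ($m = \frac{1033 + 2114}{17 - 1555} = \frac{3147}{-1538} = 3147 \left(- \frac{1}{1538}\right) = - \frac{3147}{1538} \approx -2.0462$)
$\frac{m}{P{\left(1,-38 \right)}} + \frac{3965}{-1162} = - \frac{3147}{1538 \cdot 5 \cdot 1} + \frac{3965}{-1162} = - \frac{3147}{1538 \cdot 5} + 3965 \left(- \frac{1}{1162}\right) = \left(- \frac{3147}{1538}\right) \frac{1}{5} - \frac{3965}{1162} = - \frac{3147}{7690} - \frac{3965}{1162} = - \frac{8536916}{2233945}$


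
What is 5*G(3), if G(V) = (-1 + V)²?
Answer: 20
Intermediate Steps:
5*G(3) = 5*(-1 + 3)² = 5*2² = 5*4 = 20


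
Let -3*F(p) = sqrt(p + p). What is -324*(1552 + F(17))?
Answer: -502848 + 108*sqrt(34) ≈ -5.0222e+5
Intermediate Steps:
F(p) = -sqrt(2)*sqrt(p)/3 (F(p) = -sqrt(p + p)/3 = -sqrt(2)*sqrt(p)/3)
-324*(1552 + F(17)) = -324*(1552 - sqrt(2)*sqrt(17)/3) = -324*(1552 - sqrt(34)/3) = -502848 + 108*sqrt(34)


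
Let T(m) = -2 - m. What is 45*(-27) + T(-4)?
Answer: -1213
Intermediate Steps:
45*(-27) + T(-4) = 45*(-27) + (-2 - 1*(-4)) = -1215 + (-2 + 4) = -1215 + 2 = -1213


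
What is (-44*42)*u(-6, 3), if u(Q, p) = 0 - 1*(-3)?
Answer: -5544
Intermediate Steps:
u(Q, p) = 3 (u(Q, p) = 0 + 3 = 3)
(-44*42)*u(-6, 3) = -44*42*3 = -1848*3 = -5544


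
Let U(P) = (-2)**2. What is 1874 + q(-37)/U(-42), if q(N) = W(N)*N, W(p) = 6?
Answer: 3637/2 ≈ 1818.5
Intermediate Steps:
U(P) = 4
q(N) = 6*N
1874 + q(-37)/U(-42) = 1874 + (6*(-37))/4 = 1874 - 222*1/4 = 1874 - 111/2 = 3637/2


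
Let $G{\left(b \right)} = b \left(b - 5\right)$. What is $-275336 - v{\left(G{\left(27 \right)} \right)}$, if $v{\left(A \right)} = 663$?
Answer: $-275999$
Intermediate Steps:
$G{\left(b \right)} = b \left(-5 + b\right)$
$-275336 - v{\left(G{\left(27 \right)} \right)} = -275336 - 663 = -275999$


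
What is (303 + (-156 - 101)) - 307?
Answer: -261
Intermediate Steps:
(303 + (-156 - 101)) - 307 = (303 - 257) - 307 = 46 - 307 = -261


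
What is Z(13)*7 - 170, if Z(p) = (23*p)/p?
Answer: -9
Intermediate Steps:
Z(p) = 23
Z(13)*7 - 170 = 23*7 - 170 = 161 - 170 = -9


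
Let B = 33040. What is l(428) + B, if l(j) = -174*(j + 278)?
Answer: -89804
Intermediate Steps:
l(j) = -48372 - 174*j (l(j) = -174*(278 + j) = -48372 - 174*j)
l(428) + B = (-48372 - 174*428) + 33040 = (-48372 - 74472) + 33040 = -122844 + 33040 = -89804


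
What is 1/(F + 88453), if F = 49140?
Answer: 1/137593 ≈ 7.2678e-6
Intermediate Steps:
1/(F + 88453) = 1/(49140 + 88453) = 1/137593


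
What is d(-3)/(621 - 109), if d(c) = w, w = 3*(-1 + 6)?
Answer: 15/512 ≈ 0.029297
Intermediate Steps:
w = 15 (w = 3*5 = 15)
d(c) = 15
d(-3)/(621 - 109) = 15/(621 - 109) = 15/512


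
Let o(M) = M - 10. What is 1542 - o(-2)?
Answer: 1554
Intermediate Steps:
o(M) = -10 + M
1542 - o(-2) = 1542 - (-10 - 2) = 1542 - 1*(-12) = 1542 + 12 = 1554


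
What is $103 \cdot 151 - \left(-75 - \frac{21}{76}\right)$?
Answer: $\frac{1187749}{76} \approx 15628.0$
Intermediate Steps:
$103 \cdot 151 - \left(-75 - \frac{21}{76}\right) = 15553 - \left(- \frac{21}{76} + \frac{5}{\frac{1}{-15}}\right) = 15553 - \left(- \frac{21}{76} + \frac{5}{- \frac{1}{15}}\right) = 15553 + \left(\frac{21}{76} - -75\right) = 15553 + \left(\frac{21}{76} + 75\right) = 15553 + \frac{5721}{76} = \frac{1187749}{76}$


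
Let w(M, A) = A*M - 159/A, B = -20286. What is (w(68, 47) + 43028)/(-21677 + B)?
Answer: -2172369/1972261 ≈ -1.1015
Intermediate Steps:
w(M, A) = -159/A + A*M
(w(68, 47) + 43028)/(-21677 + B) = ((-159/47 + 47*68) + 43028)/(-21677 - 20286) = ((-159*1/47 + 3196) + 43028)/(-41963) = ((-159/47 + 3196) + 43028)*(-1/41963) = (150053/47 + 43028)*(-1/41963) = (2172369/47)*(-1/41963) = -2172369/1972261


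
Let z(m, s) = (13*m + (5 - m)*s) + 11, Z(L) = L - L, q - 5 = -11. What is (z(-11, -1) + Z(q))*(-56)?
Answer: 8288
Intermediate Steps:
q = -6 (q = 5 - 11 = -6)
Z(L) = 0
z(m, s) = 11 + 13*m + s*(5 - m) (z(m, s) = (13*m + s*(5 - m)) + 11 = 11 + 13*m + s*(5 - m))
(z(-11, -1) + Z(q))*(-56) = ((11 + 5*(-1) + 13*(-11) - 1*(-11)*(-1)) + 0)*(-56) = ((11 - 5 - 143 - 11) + 0)*(-56) = (-148 + 0)*(-56) = -148*(-56) = 8288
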